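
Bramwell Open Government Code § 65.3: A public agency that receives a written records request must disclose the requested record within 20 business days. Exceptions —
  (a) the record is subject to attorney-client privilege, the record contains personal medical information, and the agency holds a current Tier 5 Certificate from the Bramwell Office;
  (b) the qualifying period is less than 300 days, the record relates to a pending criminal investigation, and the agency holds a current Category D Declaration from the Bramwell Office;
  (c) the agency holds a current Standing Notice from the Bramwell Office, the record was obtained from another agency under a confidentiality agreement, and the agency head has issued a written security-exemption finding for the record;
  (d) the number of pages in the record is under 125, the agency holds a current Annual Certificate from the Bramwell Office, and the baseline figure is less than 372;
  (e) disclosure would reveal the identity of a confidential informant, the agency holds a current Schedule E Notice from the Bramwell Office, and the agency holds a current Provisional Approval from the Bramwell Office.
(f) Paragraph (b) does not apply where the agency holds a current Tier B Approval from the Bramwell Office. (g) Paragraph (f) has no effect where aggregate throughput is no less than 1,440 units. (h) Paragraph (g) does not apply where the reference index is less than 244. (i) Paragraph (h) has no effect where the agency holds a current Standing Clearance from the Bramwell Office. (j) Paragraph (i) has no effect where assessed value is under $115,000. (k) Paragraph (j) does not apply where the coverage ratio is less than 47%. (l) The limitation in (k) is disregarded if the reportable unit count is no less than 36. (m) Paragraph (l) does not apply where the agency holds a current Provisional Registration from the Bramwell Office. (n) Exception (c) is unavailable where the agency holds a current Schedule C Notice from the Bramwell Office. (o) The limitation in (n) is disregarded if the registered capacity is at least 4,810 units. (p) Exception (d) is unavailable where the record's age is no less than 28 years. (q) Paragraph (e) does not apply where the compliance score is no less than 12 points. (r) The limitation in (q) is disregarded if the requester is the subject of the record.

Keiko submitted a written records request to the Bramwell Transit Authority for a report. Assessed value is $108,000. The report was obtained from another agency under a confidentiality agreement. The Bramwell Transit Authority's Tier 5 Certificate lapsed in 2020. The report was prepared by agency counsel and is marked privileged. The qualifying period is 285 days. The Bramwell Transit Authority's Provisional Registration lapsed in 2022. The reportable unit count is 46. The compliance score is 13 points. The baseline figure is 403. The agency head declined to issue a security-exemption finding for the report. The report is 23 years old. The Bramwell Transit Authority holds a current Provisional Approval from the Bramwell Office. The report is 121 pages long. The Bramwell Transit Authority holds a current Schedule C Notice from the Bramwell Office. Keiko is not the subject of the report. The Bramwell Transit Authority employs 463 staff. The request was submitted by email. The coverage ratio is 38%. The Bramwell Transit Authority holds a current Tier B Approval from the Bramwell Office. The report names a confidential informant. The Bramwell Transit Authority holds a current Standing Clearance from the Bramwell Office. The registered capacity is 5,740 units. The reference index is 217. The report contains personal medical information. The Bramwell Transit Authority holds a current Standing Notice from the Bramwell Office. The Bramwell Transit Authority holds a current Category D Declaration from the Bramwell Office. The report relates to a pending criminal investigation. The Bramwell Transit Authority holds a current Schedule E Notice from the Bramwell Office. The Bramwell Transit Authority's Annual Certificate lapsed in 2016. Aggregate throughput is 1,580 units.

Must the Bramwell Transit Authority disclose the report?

Exception (a) does not apply: the Tier 5 Certificate is not current.
Exception (b): the qualifying period is 285 days, less than the 300 days limit; the report relates to a pending investigation; a current Category D Declaration is held — every condition holds. Turning to paragraphs (f)–(m): (f) operates against (b): a current Tier B Approval is held. (g) would limit (f) — aggregate throughput is 1,580 units, meeting the 1,440 units threshold — but (h) sets (g) aside: (h) is engaged — the reference index is 217, less than the 244 limit. (i) is engaged (a current Standing Clearance is held), but is itself disapplied by (j): (j) is engaged — assessed value is $108,000, under the $115,000 limit. (k) would limit (j) — the coverage ratio is 38%, less than the 47% limit — but (l) sets (k) aside: (l) operates — the reportable unit count is 46, meeting the 36 threshold. (m), which would lift (l), is not engaged — no current Provisional Registration is held. (b) is therefore removed.
Exception (c) requires that the agency head has issued a written security-exemption finding for the record; but the agency head declined to issue a security-exemption finding, so (c) is unavailable.
Exception (d) requires that the agency holds a current Annual Certificate from the Bramwell Office; but there is no Annual Certificate in force, so (d) is unavailable.
Exception (e): the report names a confidential informant; a current Schedule E Notice is held; a current Provisional Approval is held — every condition holds. But: (q) operates against (e): the compliance score is 13 points, meeting the 12 points threshold. (r), which would lift (q), is not engaged — Keiko is not the subject of the report. (e) is therefore removed.
No exception is made out. the Bramwell Transit Authority falls within the general rule.

Yes — the Bramwell Transit Authority must disclose the report.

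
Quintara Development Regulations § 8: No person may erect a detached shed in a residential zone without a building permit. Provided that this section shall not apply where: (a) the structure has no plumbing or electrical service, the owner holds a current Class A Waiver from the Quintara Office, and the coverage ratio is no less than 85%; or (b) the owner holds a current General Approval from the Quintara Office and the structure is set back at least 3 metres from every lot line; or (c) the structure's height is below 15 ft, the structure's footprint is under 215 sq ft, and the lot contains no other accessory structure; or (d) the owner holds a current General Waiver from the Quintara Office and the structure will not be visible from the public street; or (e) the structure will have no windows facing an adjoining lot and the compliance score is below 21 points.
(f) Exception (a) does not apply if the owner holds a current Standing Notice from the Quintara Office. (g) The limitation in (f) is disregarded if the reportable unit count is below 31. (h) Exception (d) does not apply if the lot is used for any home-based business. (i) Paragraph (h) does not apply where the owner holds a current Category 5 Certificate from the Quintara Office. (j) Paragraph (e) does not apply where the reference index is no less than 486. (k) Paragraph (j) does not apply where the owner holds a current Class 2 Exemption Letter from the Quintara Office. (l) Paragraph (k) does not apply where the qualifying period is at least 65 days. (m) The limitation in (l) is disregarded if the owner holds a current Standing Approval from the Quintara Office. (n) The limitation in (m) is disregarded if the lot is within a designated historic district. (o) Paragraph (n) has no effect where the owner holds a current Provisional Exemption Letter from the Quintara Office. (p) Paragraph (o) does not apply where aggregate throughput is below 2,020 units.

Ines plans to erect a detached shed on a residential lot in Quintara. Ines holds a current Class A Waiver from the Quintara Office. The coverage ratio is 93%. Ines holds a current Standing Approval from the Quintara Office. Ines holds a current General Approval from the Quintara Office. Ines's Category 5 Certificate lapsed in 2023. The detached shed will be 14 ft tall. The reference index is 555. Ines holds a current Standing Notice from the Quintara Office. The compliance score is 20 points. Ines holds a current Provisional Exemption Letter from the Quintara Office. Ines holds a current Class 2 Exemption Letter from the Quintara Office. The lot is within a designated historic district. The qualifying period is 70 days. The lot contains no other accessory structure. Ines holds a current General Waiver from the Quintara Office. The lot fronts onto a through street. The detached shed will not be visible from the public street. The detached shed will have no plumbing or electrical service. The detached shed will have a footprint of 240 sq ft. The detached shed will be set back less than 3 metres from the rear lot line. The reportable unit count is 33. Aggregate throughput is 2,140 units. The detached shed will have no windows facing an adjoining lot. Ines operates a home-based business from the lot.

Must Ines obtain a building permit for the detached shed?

No — exception (e) applies; Ines does not need a building permit.

Exception (a) is satisfied on its face — there is no plumbing or electrical service; a current Class A Waiver is held; the coverage ratio is 93%, meeting the 85% threshold. Turning to paragraphs (f)–(g): (f) is triggered — a current Standing Notice is held. (g) does not operate here (the reportable unit count is 33, not below 31), so (f) stands. (a) is therefore removed.
Exception (b) requires that the structure is set back at least 3 metres from every lot line; but the rear setback is under 3 m, so (b) is unavailable.
Exception (c) fails — the structure's footprint is 240 sq ft, not under 215 sq ft.
Exception (d) is satisfied on its face — a current General Waiver is held; the structure will not be visible from the street. However, paragraphs (h)–(i) must be considered: (h) operates against (d): a home-based business operates on the lot. (i) is not engaged (there is no Category 5 Certificate in force), so (h) stands. Exception (d) does not apply.
Exception (e)'s conditions are all satisfied: no windows face an adjoining lot; the compliance score is 20 points, below the 21 points limit. Under paragraphs (j)–(p): (j) would limit (e) — the reference index is 555, meeting the 486 threshold — but (k) sets (j) aside: (k) operates against (j): a current Class 2 Exemption Letter is held. (l) is triggered (the qualifying period is 70 days, meeting the 65 days threshold), but yields to (m): (m) operates against (l): a current Standing Approval is held. (n) operates (the lot is in a historic district), but is set aside by (o): (o) operates against (n): a current Provisional Exemption Letter is held. (p) does not operate here (aggregate throughput is 2,140 units, not below 2,020 units), so (o) stands. So (e) applies.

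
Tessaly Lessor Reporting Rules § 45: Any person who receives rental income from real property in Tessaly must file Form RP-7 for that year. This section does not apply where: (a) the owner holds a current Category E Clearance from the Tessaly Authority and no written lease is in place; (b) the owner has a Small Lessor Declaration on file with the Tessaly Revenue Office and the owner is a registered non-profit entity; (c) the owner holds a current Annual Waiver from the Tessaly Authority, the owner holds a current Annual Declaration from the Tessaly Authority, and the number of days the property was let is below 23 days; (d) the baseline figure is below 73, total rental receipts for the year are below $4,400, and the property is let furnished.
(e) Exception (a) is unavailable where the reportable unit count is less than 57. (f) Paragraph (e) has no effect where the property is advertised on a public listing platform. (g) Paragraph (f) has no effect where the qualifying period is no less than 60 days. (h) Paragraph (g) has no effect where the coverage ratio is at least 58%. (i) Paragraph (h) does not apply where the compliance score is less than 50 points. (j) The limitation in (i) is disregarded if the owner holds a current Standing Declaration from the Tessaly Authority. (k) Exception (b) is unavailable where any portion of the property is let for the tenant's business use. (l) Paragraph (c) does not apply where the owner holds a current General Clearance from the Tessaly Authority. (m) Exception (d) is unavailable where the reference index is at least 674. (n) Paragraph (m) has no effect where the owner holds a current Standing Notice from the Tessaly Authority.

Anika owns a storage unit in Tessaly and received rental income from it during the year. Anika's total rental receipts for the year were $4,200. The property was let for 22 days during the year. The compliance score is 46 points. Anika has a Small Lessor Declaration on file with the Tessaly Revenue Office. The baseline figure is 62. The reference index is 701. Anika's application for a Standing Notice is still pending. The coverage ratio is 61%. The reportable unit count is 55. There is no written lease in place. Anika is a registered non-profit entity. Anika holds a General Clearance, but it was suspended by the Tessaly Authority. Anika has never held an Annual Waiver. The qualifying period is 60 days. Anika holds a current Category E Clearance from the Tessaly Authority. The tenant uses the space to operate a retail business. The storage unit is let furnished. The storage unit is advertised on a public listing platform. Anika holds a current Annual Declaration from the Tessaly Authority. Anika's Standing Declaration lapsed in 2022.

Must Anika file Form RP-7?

All of (a)'s requirements are met (a current Category E Clearance is held; there is no written lease). However, paragraphs (e)–(j) must be considered: (e) operates — the reportable unit count is 55, less than the 57 limit. (f) would limit (e) — the property is publicly advertised — but (g) sets (f) aside: (g) is triggered — the qualifying period is 60 days, meeting the 60 days threshold. (h) operates (the coverage ratio is 61%, meeting the 58% threshold), but is displaced by (i): (i) is engaged — the compliance score is 46 points, less than the 50 points limit. (j) is not triggered (no current Standing Declaration is held), so (i) stands. (a) is therefore removed.
All of (b)'s requirements are met (a Small Lessor Declaration is on file; Anika is a registered non-profit). But: (k) operates against (b): the space is let for business use. So (b) is unavailable.
Exception (c) does not apply: no current Annual Waiver is held.
Exception (d): the baseline figure is 62, below the 73 limit; total rental receipts for the year are $4,200, below the $4,400 limit; the property is let furnished — every condition holds. Turning to paragraphs (m)–(n): (m) operates against (d): the reference index is 701, meeting the 674 threshold. (n), which would lift (m), is not engaged — the Standing Notice is not current. So (d) is unavailable.
No exception displaces § 45.

Yes — Anika must file Form RP-7.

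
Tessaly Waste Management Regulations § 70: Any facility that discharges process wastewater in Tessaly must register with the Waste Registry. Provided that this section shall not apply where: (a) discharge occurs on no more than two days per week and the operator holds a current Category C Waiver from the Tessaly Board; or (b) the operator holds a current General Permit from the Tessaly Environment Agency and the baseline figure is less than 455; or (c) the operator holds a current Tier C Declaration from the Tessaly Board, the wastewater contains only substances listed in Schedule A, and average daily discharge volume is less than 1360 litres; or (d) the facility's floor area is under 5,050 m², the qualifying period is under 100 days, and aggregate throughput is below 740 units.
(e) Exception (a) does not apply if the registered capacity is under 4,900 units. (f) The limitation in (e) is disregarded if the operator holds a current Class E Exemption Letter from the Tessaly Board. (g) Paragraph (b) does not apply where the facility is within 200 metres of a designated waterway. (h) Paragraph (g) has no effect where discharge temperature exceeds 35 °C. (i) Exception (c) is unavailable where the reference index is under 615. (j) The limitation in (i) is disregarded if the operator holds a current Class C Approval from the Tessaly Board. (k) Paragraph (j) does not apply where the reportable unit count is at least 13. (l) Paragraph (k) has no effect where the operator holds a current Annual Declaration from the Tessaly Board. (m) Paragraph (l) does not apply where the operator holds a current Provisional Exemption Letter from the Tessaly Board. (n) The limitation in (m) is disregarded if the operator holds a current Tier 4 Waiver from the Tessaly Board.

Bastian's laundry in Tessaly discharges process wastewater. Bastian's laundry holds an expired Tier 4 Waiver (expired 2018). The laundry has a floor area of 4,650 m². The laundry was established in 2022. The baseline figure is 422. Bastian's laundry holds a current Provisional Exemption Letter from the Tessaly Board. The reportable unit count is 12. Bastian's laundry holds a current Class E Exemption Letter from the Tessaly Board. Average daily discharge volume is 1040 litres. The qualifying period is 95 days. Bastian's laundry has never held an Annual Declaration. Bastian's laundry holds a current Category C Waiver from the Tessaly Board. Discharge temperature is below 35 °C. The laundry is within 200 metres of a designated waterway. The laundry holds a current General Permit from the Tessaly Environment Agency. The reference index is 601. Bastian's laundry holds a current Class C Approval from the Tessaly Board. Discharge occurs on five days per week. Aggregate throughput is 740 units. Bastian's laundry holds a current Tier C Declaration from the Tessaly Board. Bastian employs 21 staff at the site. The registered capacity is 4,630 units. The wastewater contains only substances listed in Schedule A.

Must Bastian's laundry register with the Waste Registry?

Exception (a) does not apply: discharge occurs on five days per week.
All of (b)'s requirements are met (a current General Permit is held; the baseline figure is 422, less than the 455 limit). But applying paragraphs (g)–(h): (g) is triggered — the laundry is within 200 m of a designated waterway. (h), which would lift (g), does not operate here — discharge temperature is below 35 °C. Exception (b) does not apply.
Exception (c)'s conditions are all satisfied: a current Tier C Declaration is held; the wastewater is Schedule-A-only; average daily discharge volume is 1040 litres, less than the 1360 litres limit. As to paragraphs (i)–(n): (i) would limit (c) — the reference index is 601, under the 615 limit — but (j) sets (i) aside: (j) operates against (i): a current Class C Approval is held. (k) is inapplicable (the reportable unit count is 12, short of 13), so (j) stands. So (c) applies.
Exception (d) fails — aggregate throughput is 740 units, not below 740 units.

No — exception (c) applies; Bastian's laundry is not required to register with the Waste Registry.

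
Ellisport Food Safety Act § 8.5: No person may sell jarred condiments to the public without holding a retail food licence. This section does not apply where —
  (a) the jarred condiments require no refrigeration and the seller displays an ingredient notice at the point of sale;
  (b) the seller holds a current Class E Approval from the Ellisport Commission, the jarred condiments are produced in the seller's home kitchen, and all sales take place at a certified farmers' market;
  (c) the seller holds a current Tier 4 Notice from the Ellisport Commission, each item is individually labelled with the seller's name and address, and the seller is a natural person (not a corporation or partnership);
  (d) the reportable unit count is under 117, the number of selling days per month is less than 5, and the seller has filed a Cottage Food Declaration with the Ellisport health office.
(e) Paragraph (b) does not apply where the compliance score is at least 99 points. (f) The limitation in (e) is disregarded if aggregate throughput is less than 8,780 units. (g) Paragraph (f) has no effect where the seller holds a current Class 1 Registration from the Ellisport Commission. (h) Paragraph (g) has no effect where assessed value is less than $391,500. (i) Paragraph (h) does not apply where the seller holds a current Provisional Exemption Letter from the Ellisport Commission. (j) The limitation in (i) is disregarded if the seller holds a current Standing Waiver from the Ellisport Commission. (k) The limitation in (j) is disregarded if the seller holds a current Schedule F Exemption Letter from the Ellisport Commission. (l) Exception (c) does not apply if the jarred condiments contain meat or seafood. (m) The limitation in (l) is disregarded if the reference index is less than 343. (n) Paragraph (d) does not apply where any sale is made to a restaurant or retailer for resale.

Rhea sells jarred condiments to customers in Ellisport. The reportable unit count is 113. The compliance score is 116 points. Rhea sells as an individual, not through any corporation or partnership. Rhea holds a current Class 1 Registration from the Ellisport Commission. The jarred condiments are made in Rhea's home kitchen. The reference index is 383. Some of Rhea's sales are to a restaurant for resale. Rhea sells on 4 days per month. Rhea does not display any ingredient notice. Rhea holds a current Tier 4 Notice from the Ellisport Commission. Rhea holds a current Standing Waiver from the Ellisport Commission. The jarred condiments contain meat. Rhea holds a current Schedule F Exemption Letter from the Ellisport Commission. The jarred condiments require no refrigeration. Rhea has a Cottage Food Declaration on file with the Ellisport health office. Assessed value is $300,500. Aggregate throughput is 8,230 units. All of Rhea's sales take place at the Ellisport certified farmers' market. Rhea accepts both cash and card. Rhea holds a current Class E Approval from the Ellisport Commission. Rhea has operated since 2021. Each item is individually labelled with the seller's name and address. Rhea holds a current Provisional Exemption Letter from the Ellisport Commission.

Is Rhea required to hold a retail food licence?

Exception (a) does not apply: no ingredient notice is displayed.
Exception (b) is satisfied on its face — a current Class E Approval is held; the jarred condiments are home-kitchen produced; all sales are at a certified farmers' market. Turning to paragraphs (e)–(k): (e) operates against (b): the compliance score is 116 points, meeting the 99 points threshold. (f) would limit (e) — aggregate throughput is 8,230 units, less than the 8,780 units limit — but (g) sets (f) aside: (g) operates — a current Class 1 Registration is held. (h) operates (assessed value is $300,500, less than the $391,500 limit), but is set aside by (i): (i) operates against (h): a current Provisional Exemption Letter is held. (j) would limit (i) — a current Standing Waiver is held — but (k) sets (j) aside: (k) operates against (j): a current Schedule F Exemption Letter is held. (b) is therefore removed.
All of (c)'s requirements are met (a current Tier 4 Notice is held; items are individually labelled; the seller is a natural person). However, paragraphs (l)–(m) must be considered: (l) operates against (c): the jarred condiments contain meat. (m), which would lift (l), is not triggered — the reference index is 383, not less than 343. Exception (c) does not apply.
Exception (d) is satisfied on its face — the reportable unit count is 113, under the 117 limit; the number of selling days per month is 4, less than the 5 limit; a Cottage Food Declaration is on file. However, paragraph (n) must be considered: (n) applies — some sales are to a restaurant for resale. Exception (d) does not apply.
No exception displaces § 8.5.

Yes — Rhea must hold a retail food licence.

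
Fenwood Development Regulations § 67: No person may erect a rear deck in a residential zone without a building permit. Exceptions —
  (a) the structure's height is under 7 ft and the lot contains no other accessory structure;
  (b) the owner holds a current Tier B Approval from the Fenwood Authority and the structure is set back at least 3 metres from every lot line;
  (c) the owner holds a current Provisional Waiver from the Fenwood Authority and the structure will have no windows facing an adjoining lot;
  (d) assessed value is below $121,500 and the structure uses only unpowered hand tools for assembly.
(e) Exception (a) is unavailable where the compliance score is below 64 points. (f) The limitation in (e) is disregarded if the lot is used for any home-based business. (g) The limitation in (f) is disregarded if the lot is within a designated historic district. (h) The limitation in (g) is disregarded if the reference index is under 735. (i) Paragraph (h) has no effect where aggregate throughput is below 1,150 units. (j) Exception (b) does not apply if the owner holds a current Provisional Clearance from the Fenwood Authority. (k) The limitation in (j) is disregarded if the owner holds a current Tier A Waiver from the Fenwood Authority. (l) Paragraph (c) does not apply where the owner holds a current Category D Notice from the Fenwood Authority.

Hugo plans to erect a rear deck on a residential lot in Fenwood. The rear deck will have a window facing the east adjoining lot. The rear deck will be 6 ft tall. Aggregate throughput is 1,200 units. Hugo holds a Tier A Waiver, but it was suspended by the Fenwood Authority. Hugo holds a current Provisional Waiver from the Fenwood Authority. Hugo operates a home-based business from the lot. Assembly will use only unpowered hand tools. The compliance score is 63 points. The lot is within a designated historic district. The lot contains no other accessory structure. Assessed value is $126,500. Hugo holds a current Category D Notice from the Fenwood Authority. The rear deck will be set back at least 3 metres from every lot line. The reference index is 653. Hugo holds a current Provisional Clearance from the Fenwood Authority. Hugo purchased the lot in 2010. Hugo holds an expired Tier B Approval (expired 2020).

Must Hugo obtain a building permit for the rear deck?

Exception (a): the structure's height is 6 ft, under the 7 ft limit; the lot has no other accessory structure — every condition holds. Under paragraphs (e)–(i): (e) applies (the compliance score is 63 points, below the 64 points limit), but is displaced by (f): (f) is engaged — a home-based business operates on the lot. (g) operates (the lot is in a historic district), but is set aside by (h): (h) is triggered — the reference index is 653, under the 735 limit. (i), which would lift (h), is not engaged — aggregate throughput is 1,200 units, not below 1,150 units. Exception (a) stands.
Exception (b) fails — no current Tier B Approval is held.
Exception (c) does not apply: a window faces an adjoining lot.
Exception (d) does not apply: assessed value is $126,500, not below $121,500.

No — exception (a) applies; Hugo does not need a building permit.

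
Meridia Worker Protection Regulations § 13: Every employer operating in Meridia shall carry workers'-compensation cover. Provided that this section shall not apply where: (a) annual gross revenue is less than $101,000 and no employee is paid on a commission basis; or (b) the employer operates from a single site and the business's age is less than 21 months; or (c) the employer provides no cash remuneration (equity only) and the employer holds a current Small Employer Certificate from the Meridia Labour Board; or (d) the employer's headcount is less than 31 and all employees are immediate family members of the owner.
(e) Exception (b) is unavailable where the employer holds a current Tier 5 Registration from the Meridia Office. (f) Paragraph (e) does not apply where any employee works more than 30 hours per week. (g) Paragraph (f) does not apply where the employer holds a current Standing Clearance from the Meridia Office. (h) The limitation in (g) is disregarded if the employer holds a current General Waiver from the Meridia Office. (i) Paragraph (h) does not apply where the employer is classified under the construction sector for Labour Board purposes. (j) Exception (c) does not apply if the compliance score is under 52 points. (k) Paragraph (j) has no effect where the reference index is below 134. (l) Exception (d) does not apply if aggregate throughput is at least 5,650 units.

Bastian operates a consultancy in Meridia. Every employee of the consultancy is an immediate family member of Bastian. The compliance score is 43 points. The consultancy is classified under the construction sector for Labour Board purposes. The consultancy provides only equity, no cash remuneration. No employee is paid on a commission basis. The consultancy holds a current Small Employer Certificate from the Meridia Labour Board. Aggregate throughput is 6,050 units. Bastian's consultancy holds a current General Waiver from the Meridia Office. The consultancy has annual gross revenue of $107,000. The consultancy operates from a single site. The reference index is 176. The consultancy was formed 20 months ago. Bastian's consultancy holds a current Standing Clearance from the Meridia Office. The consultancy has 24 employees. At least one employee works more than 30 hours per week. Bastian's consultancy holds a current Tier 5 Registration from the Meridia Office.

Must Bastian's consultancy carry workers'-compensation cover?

Yes — Bastian's consultancy must carry workers'-compensation cover.

Exception (a) requires that annual gross revenue is less than $101,000; but annual gross revenue is $107,000, not less than $101,000, so (a) is unavailable.
All of (b)'s requirements are met (the employer operates from a single site; the business's age is 20 months, less than the 21 months limit). Turning to paragraphs (e)–(i): (e) is triggered — a current Tier 5 Registration is held. (f) would limit (e) — at least one employee exceeds 30 hours/week — but (g) sets (f) aside: (g) operates against (f): a current Standing Clearance is held. (h) is engaged (a current General Waiver is held), but is set aside by (i): (i) is triggered — the consultancy is classified under the construction sector. Exception (b) does not apply.
All of (c)'s requirements are met (remuneration is equity-only; a current Small Employer Certificate is held). But applying paragraphs (j)–(k): (j) is triggered — the compliance score is 43 points, under the 52 points limit. (k) is not engaged (the reference index is 176, not below 134), so (j) stands. So (c) is unavailable.
Exception (d)'s conditions are all satisfied: the employer's headcount is 24, less than the 31 limit; every employee is an immediate family member. But applying paragraph (l): (l) operates against (d): aggregate throughput is 6,050 units, meeting the 5,650 units threshold. (d) is therefore removed.
No exception displaces § 13.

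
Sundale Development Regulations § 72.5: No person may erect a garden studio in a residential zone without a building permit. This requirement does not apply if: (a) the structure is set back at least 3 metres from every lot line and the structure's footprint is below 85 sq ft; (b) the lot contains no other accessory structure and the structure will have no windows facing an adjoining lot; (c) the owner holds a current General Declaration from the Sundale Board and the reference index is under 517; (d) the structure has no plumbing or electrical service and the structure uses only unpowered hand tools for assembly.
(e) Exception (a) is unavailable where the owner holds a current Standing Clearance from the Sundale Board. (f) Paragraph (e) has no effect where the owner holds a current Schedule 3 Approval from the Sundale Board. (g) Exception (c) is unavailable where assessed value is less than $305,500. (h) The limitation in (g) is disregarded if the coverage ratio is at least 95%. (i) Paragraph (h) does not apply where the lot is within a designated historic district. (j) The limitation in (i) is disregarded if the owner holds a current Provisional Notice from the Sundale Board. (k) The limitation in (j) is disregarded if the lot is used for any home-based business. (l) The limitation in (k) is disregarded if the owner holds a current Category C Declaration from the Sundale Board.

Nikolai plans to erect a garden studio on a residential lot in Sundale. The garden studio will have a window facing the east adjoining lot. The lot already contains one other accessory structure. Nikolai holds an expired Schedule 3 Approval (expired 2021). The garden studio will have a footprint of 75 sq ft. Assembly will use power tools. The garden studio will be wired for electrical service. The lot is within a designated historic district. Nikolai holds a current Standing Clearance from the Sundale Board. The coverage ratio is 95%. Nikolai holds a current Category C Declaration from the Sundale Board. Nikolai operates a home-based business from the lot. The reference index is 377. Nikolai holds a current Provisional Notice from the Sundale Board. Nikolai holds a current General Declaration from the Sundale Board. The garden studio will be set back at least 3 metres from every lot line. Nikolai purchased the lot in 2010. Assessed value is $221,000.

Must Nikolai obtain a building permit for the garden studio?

No — exception (c) applies; Nikolai does not need a building permit.

Exception (a) is satisfied on its face — the setback is at least 3 m on every side; the structure's footprint is 75 sq ft, below the 85 sq ft limit. However, paragraphs (e)–(f) must be considered: (e) operates against (a): a current Standing Clearance is held. (f) is not engaged (there is no Schedule 3 Approval in force), so (e) stands. (a) is therefore removed.
Exception (b) fails — the lot already has another accessory structure.
Exception (c) is satisfied on its face — a current General Declaration is held; the reference index is 377, under the 517 limit. Under paragraphs (g)–(l): (g) would limit (c) — assessed value is $221,000, less than the $305,500 limit — but (h) sets (g) aside: (h) operates against (g): the coverage ratio is 95%, meeting the 95% threshold. (i) operates (the lot is in a historic district), but is itself disapplied by (j): (j) applies — a current Provisional Notice is held. (k) is engaged (a home-based business operates on the lot), but is displaced by (l): (l) operates against (k): a current Category C Declaration is held. So (c) applies.
Exception (d) requires that the structure has no plumbing or electrical service; but electrical service is planned, so (d) is unavailable.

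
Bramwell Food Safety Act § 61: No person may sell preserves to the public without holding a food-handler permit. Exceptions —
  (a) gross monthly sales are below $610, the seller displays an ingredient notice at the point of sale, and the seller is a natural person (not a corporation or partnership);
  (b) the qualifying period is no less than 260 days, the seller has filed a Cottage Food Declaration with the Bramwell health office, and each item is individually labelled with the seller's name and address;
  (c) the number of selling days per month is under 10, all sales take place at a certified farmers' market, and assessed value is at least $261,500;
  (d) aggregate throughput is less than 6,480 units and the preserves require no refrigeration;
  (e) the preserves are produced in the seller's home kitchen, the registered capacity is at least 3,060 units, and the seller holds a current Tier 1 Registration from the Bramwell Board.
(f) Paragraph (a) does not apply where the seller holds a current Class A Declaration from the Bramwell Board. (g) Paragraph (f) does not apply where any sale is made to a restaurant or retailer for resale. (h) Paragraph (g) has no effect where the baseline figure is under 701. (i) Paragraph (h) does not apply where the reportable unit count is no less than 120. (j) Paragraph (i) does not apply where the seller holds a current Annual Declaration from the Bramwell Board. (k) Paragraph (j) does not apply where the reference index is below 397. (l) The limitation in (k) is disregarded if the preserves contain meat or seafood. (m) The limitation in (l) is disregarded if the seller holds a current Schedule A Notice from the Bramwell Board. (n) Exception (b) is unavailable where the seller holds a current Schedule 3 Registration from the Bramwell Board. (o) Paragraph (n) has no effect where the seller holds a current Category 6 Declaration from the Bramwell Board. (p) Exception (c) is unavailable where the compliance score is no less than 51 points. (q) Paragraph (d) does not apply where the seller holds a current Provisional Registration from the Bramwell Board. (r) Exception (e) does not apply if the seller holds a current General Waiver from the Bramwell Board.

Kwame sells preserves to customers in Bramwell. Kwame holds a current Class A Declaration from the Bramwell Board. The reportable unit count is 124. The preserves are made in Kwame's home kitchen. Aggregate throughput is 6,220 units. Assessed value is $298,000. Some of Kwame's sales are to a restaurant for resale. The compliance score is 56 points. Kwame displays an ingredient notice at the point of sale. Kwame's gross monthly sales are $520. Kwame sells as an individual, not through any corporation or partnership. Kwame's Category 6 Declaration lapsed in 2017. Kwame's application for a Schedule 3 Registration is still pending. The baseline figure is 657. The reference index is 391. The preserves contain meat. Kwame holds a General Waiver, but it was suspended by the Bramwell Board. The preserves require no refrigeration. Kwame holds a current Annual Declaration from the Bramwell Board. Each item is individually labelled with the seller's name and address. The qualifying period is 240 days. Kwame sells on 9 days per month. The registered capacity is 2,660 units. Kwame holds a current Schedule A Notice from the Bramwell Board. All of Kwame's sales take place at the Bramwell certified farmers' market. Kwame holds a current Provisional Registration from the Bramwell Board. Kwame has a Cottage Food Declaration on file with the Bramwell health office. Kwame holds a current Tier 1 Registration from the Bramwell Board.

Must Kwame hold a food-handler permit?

Exception (a)'s conditions are all satisfied: gross monthly sales are $520, below the $610 limit; an ingredient notice is displayed; the seller is a natural person. Applying paragraphs (f)–(m): (f) operates (a current Class A Declaration is held), but is displaced by (g): (g) operates against (f): some sales are to a restaurant for resale. (h) would limit (g) — the baseline figure is 657, under the 701 limit — but (i) sets (h) aside: (i) operates against (h): the reportable unit count is 124, meeting the 120 threshold. (j) would limit (i) — a current Annual Declaration is held — but (k) sets (j) aside: (k) operates against (j): the reference index is 391, below the 397 limit. (l) applies (the preserves contain meat), but yields to (m): (m) operates against (l): a current Schedule A Notice is held. Exception (a) stands.
Exception (b) does not apply: the qualifying period is 240 days, short of 260 days.
Exception (c) is satisfied on its face — the number of selling days per month is 9, under the 10 limit; all sales are at a certified farmers' market; assessed value is $298,000, meeting the $261,500 threshold. But: (p) applies — the compliance score is 56 points, meeting the 51 points threshold. So (c) is unavailable.
Exception (d)'s conditions are all satisfied: aggregate throughput is 6,220 units, less than the 6,480 units limit; the preserves are shelf-stable. But: (q) is engaged — a current Provisional Registration is held. Exception (d) does not apply.
Exception (e) does not apply: the registered capacity is 2,660 units, short of 3,060 units.

No — exception (a) applies; Kwame is not required to hold a food-handler permit.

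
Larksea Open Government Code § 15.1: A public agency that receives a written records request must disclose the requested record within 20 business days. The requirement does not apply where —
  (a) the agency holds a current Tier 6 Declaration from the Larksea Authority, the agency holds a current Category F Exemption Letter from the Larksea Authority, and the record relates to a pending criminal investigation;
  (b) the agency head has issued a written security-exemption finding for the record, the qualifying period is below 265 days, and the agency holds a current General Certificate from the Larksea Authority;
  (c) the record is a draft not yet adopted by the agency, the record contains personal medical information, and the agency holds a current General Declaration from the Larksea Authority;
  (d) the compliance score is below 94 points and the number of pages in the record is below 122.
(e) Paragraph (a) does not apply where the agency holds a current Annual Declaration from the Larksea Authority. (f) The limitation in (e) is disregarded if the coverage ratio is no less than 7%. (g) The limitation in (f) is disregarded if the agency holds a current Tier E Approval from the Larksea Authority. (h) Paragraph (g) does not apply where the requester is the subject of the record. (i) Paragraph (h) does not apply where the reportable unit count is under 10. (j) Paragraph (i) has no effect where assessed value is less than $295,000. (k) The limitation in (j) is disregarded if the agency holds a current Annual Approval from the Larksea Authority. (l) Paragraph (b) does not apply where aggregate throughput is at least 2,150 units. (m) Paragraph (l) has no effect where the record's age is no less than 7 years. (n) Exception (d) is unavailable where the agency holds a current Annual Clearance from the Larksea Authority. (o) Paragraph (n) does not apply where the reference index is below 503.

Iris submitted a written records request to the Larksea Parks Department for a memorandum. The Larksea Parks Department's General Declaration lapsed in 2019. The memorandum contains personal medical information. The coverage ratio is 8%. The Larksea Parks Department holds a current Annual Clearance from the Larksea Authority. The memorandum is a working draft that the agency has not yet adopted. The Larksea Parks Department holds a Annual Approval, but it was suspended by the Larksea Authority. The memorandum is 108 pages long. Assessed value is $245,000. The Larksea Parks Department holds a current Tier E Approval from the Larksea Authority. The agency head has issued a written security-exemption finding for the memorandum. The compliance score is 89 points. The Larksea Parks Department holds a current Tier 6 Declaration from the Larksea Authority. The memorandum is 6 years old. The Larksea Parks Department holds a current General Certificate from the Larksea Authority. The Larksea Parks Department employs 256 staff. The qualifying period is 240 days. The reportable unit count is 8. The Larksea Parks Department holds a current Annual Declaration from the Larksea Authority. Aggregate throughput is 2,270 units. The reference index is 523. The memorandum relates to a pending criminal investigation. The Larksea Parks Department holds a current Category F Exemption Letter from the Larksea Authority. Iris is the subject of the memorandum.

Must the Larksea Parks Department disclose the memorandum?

No — exception (a) applies; the Larksea Parks Department is not required to disclose the memorandum.

All of (a)'s requirements are met (a current Tier 6 Declaration is held; a current Category F Exemption Letter is held; the memorandum relates to a pending investigation). Considering the limiting provisions: (e) would limit (a) — a current Annual Declaration is held — but (f) sets (e) aside: (f) operates — the coverage ratio is 8%, meeting the 7% threshold. (g) is triggered (a current Tier E Approval is held), but is itself disapplied by (h): (h) operates against (g): Iris is the subject of the memorandum. (i) is triggered (the reportable unit count is 8, under the 10 limit), but is overridden by (j): (j) operates — assessed value is $245,000, less than the $295,000 limit. (k), which would lift (j), is not engaged — the Annual Approval is not current. (a) remains available.
Exception (b) is satisfied on its face — a written security-exemption finding has been issued; the qualifying period is 240 days, below the 265 days limit; a current General Certificate is held. Turning to paragraphs (l)–(m): (l) is triggered — aggregate throughput is 2,270 units, meeting the 2,150 units threshold. (m), which would lift (l), does not operate here — the record's age is 6 years, short of 7 years. Exception (b) does not apply.
Exception (c) requires that the agency holds a current General Declaration from the Larksea Authority; but the General Declaration is not current, so (c) is unavailable.
Exception (d) is satisfied on its face — the compliance score is 89 points, below the 94 points limit; the number of pages in the record is 108, below the 122 limit. Turning to paragraphs (n)–(o): (n) is engaged — a current Annual Clearance is held. (o), which would lift (n), is inapplicable — the reference index is 523, not below 503. (d) is therefore removed.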